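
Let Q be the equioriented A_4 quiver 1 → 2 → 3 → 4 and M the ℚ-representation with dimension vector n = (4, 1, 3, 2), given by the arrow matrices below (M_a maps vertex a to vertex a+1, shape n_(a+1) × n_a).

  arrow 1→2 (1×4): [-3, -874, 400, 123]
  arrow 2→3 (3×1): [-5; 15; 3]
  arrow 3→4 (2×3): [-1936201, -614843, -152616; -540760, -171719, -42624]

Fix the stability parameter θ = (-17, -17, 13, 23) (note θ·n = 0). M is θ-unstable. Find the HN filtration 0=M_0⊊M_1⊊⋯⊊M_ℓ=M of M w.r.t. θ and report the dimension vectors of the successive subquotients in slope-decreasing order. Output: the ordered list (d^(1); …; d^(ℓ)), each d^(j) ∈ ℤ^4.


Barcode: M ≅ I[1,1]^3, I[1,4], I[3,3], I[3,4]. HN layers by μ_θ (3 steps, strictly decreasing):
  μ^(1)=23; μ^(2)=13; μ^(3)=-17

((0, 0, 0, 2); (0, 0, 3, 0); (4, 1, 0, 0))


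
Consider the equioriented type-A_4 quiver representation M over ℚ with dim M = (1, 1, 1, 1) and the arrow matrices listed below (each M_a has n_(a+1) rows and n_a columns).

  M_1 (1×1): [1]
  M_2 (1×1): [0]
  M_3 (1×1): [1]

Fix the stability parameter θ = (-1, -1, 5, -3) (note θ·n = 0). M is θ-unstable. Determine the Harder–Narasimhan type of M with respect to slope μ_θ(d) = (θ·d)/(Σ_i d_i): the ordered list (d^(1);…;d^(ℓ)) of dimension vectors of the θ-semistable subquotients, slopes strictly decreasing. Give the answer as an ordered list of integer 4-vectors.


Barcode: M ≅ I[1,2], I[3,4]. HN layers by μ_θ (2 steps, strictly decreasing):
  μ^(1)=1; μ^(2)=-1

((0, 0, 1, 1); (1, 1, 0, 0))


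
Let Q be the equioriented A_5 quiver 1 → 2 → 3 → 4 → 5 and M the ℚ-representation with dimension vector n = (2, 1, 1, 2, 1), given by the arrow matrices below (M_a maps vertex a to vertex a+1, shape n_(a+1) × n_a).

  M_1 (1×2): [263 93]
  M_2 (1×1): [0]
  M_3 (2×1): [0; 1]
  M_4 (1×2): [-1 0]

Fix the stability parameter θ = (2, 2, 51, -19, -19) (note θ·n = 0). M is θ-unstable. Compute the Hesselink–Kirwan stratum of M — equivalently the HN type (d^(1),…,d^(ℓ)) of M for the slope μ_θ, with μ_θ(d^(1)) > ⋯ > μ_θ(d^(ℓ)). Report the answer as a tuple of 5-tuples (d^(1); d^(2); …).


Interval decomposition of M: I[1,1], I[1,2], I[3,4], I[4,5].
HN type (ℓ=3): μ^(1)=16; μ^(2)=2; μ^(3)=-19

((0, 0, 1, 1, 0); (2, 1, 0, 0, 0); (0, 0, 0, 1, 1))


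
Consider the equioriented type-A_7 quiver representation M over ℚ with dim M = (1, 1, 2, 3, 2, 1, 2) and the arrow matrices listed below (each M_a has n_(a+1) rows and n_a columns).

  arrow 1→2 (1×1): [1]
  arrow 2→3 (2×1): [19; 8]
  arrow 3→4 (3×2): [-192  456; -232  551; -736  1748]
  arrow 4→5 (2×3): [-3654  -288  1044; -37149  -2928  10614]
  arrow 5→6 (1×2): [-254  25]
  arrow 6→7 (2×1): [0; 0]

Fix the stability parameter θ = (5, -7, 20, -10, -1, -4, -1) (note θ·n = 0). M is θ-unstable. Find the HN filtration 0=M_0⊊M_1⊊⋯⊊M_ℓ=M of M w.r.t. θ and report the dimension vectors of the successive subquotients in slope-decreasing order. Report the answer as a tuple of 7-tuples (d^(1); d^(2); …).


Via rank(M_{q-1}∘⋯∘M_p): M ≅ I[1,3], I[3,4], I[4,4], I[4,6], I[5,5], I[7,7]^2.
μ_θ-semistable layers: μ^(1)=20; μ^(2)=5; μ^(3)=-1; μ^(4)=-5/2; μ^(5)=-10

((0, 0, 1, 0, 0, 0, 0); (0, 0, 1, 1, 0, 0, 0); (1, 1, 0, 0, 1, 0, 2); (0, 0, 0, 0, 1, 1, 0); (0, 0, 0, 2, 0, 0, 0))


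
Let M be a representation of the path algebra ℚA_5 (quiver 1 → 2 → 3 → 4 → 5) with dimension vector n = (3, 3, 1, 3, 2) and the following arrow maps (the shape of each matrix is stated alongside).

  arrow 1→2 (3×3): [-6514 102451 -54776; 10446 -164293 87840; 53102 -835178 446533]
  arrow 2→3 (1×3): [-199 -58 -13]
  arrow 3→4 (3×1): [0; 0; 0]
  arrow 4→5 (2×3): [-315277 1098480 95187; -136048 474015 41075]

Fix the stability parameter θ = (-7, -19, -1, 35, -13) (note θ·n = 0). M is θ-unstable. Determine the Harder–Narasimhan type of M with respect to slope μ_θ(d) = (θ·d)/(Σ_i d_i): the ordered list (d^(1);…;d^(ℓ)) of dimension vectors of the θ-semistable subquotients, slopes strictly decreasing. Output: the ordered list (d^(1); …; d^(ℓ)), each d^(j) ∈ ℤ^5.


Barcode: M ≅ I[1,1], I[1,2], I[1,3], I[2,2], I[4,4], I[4,5]^2. HN layers by μ_θ (6 steps, strictly decreasing):
  μ^(1)=35; μ^(2)=11; μ^(3)=-1; μ^(4)=-7; μ^(5)=-13; μ^(6)=-19

((0, 0, 0, 1, 0); (0, 0, 0, 2, 2); (0, 0, 1, 0, 0); (1, 0, 0, 0, 0); (2, 2, 0, 0, 0); (0, 1, 0, 0, 0))


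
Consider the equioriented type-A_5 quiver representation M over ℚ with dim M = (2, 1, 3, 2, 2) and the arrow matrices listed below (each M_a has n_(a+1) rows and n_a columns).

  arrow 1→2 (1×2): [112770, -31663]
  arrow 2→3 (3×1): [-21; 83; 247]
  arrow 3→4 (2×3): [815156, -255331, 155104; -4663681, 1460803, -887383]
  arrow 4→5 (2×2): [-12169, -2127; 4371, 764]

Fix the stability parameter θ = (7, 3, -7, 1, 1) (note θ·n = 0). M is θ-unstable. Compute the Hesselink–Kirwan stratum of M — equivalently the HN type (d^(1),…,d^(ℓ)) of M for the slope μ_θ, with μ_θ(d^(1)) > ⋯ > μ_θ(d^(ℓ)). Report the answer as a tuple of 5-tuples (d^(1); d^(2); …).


Barcode: M ≅ I[1,1], I[1,5], I[3,3], I[3,5]. HN layers by μ_θ (3 steps, strictly decreasing):
  μ^(1)=7; μ^(2)=1; μ^(3)=-7

((1, 0, 0, 0, 0); (1, 1, 1, 2, 2); (0, 0, 2, 0, 0))


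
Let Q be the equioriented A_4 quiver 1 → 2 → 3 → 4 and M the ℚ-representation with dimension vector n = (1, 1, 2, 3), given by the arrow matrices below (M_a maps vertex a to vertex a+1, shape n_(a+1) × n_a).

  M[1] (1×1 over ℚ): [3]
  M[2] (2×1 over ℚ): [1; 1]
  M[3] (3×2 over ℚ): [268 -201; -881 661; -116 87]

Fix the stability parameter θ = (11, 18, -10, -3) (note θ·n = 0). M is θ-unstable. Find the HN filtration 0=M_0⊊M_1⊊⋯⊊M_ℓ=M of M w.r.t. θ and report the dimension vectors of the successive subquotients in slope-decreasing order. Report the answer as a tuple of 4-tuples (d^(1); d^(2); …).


Barcode: M ≅ I[1,4], I[3,4], I[4,4]. HN layers by μ_θ (3 steps, strictly decreasing):
  μ^(1)=4; μ^(2)=-3; μ^(3)=-10

((1, 1, 1, 1); (0, 0, 0, 2); (0, 0, 1, 0))


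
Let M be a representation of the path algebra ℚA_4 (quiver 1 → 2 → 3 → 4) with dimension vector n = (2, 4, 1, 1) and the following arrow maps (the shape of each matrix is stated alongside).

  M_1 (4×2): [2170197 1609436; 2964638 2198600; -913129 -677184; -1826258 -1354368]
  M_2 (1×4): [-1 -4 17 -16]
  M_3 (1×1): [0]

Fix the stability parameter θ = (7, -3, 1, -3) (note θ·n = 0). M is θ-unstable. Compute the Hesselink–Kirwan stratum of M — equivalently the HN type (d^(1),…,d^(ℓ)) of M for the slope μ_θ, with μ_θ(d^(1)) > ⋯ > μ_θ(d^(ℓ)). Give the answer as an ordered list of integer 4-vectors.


Barcode: M ≅ I[1,2], I[1,3], I[2,2]^2, I[4,4]. HN layers by μ_θ (3 steps, strictly decreasing):
  μ^(1)=2; μ^(2)=5/3; μ^(3)=-3

((1, 1, 0, 0); (1, 1, 1, 0); (0, 2, 0, 1))


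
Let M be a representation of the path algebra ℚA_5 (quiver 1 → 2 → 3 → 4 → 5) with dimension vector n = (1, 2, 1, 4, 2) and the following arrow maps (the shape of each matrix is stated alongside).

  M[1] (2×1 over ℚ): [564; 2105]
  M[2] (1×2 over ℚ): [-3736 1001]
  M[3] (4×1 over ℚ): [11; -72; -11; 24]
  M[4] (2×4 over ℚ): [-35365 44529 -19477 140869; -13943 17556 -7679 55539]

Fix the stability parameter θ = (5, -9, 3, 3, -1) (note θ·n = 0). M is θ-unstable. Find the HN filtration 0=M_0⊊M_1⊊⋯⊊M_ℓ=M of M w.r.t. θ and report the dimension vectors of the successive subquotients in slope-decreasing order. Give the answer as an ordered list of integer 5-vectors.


Via rank(M_{q-1}∘⋯∘M_p): M ≅ I[1,4], I[2,2], I[4,4], I[4,5]^2.
μ_θ-semistable layers: μ^(1)=3; μ^(2)=1; μ^(3)=-2; μ^(4)=-9

((0, 0, 1, 2, 0); (0, 0, 0, 2, 2); (1, 1, 0, 0, 0); (0, 1, 0, 0, 0))


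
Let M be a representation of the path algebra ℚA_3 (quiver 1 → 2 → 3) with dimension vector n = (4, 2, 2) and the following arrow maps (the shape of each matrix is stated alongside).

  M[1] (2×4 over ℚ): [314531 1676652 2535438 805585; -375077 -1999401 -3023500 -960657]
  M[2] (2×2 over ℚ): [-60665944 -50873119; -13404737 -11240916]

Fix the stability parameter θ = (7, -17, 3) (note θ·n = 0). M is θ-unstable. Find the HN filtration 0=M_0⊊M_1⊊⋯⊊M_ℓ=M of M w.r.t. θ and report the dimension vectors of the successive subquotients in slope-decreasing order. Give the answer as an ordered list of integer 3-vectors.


Via rank(M_{q-1}∘⋯∘M_p): M ≅ I[1,1]^2, I[1,3]^2.
μ_θ-semistable layers: μ^(1)=7; μ^(2)=3; μ^(3)=-5

((2, 0, 0); (0, 0, 2); (2, 2, 0))


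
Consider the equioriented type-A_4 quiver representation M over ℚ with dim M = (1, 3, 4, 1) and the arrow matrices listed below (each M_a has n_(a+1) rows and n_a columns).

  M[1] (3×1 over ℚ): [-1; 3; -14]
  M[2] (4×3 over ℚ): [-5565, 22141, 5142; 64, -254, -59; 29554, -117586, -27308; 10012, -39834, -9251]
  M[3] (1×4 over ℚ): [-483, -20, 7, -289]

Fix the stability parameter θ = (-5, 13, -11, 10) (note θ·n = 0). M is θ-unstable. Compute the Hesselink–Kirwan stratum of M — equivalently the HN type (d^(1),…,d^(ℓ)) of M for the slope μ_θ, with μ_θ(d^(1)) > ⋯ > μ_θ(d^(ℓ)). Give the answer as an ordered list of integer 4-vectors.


Via rank(M_{q-1}∘⋯∘M_p): M ≅ I[1,2], I[2,3], I[2,4], I[3,3]^2.
μ_θ-semistable layers: μ^(1)=13; μ^(2)=10; μ^(3)=1; μ^(4)=-5; μ^(5)=-11

((0, 1, 0, 0); (0, 0, 0, 1); (0, 2, 2, 0); (1, 0, 0, 0); (0, 0, 2, 0))


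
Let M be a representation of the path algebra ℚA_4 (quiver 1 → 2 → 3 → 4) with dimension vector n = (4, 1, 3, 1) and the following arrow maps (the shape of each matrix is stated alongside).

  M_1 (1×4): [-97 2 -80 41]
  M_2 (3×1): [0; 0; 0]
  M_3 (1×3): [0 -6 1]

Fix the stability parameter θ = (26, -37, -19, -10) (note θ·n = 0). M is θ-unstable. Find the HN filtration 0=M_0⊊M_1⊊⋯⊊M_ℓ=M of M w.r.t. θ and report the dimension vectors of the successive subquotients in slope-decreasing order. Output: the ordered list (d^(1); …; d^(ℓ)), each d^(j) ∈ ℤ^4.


Interval decomposition of M: I[1,1]^3, I[1,2], I[3,3]^2, I[3,4].
HN type (ℓ=4): μ^(1)=26; μ^(2)=-11/2; μ^(3)=-10; μ^(4)=-19

((3, 0, 0, 0); (1, 1, 0, 0); (0, 0, 0, 1); (0, 0, 3, 0))


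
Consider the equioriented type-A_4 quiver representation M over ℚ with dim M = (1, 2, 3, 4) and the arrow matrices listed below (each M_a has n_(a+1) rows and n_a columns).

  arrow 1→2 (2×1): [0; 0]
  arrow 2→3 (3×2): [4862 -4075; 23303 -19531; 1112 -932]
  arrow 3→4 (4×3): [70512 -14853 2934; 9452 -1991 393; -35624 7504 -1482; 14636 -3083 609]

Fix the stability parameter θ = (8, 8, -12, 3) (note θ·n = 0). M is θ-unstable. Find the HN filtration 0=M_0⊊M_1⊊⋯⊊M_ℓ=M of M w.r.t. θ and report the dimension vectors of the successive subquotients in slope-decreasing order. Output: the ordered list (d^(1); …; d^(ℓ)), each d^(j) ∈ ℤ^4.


Barcode: M ≅ I[1,1], I[2,3], I[2,4], I[3,4], I[4,4]^2. HN layers by μ_θ (4 steps, strictly decreasing):
  μ^(1)=8; μ^(2)=3; μ^(3)=-2; μ^(4)=-12

((1, 0, 0, 0); (0, 0, 0, 4); (0, 2, 2, 0); (0, 0, 1, 0))


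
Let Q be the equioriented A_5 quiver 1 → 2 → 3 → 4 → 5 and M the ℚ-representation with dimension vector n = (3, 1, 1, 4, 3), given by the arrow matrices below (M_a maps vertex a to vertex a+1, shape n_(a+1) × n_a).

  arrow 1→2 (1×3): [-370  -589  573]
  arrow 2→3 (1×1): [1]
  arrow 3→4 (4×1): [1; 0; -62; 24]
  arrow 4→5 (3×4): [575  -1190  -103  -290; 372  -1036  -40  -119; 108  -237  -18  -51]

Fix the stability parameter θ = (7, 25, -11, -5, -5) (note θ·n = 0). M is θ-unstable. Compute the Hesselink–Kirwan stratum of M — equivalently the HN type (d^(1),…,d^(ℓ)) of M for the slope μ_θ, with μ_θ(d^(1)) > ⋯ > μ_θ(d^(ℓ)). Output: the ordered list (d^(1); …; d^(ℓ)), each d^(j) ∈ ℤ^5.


Via rank(M_{q-1}∘⋯∘M_p): M ≅ I[1,1]^2, I[1,5], I[4,4], I[4,5]^2.
μ_θ-semistable layers: μ^(1)=7; μ^(2)=11/5; μ^(3)=-5

((2, 0, 0, 0, 0); (1, 1, 1, 1, 1); (0, 0, 0, 3, 2))


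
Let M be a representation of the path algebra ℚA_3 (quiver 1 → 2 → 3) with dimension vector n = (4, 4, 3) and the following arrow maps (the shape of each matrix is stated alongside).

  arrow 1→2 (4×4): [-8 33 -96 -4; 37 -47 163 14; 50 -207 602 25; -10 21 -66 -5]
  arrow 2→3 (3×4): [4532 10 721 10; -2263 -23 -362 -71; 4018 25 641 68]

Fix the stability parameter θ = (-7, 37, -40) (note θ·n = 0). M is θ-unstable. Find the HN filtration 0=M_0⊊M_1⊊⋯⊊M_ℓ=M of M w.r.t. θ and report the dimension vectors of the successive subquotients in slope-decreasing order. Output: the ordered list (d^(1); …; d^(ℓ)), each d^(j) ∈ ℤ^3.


Barcode: M ≅ I[1,1], I[1,3]^3, I[2,2]. HN layers by μ_θ (3 steps, strictly decreasing):
  μ^(1)=37; μ^(2)=-3/2; μ^(3)=-7

((0, 1, 0); (0, 3, 3); (4, 0, 0))


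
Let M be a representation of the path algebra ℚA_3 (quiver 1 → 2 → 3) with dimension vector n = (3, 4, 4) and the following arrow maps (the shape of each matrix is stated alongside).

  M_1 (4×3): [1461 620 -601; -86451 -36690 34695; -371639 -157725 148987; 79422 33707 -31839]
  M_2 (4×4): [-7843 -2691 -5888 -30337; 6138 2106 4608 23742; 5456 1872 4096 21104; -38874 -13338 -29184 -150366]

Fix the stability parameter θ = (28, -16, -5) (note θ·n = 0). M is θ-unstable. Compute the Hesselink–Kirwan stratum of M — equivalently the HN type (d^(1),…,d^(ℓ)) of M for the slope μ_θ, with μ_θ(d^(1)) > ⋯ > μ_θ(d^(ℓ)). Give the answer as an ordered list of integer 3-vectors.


Barcode: M ≅ I[1,2]^2, I[1,3], I[2,2], I[3,3]^3. HN layers by μ_θ (4 steps, strictly decreasing):
  μ^(1)=6; μ^(2)=7/3; μ^(3)=-5; μ^(4)=-16

((2, 2, 0); (1, 1, 1); (0, 0, 3); (0, 1, 0))


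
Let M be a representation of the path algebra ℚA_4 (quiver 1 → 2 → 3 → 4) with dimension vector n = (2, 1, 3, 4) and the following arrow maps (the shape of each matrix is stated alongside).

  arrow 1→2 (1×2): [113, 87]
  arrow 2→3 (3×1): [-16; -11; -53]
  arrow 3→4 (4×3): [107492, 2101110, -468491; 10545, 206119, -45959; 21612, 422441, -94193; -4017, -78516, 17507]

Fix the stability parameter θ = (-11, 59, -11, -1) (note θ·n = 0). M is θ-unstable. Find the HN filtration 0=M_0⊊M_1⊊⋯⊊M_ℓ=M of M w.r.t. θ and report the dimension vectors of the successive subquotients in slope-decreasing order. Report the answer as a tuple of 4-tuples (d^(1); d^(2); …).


Via rank(M_{q-1}∘⋯∘M_p): M ≅ I[1,1], I[1,4], I[3,4]^2, I[4,4].
μ_θ-semistable layers: μ^(1)=47/3; μ^(2)=-1; μ^(3)=-11

((0, 1, 1, 1); (0, 0, 0, 3); (2, 0, 2, 0))


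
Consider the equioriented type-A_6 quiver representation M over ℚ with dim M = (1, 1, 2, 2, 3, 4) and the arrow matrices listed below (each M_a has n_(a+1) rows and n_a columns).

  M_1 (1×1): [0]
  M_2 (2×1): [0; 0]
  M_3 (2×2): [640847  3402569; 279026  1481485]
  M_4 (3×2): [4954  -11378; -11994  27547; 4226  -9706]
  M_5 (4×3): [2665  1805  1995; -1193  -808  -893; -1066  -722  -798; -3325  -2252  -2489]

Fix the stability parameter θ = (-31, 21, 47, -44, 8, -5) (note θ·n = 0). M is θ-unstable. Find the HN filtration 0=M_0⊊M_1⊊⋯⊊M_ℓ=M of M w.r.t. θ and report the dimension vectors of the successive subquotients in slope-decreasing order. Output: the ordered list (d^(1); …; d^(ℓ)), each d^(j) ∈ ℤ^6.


Barcode: M ≅ I[1,1], I[2,2], I[3,6]^2, I[5,5], I[6,6]^2. HN layers by μ_θ (5 steps, strictly decreasing):
  μ^(1)=21; μ^(2)=8; μ^(3)=3/2; μ^(4)=-5; μ^(5)=-31

((0, 1, 0, 0, 0, 0); (0, 0, 0, 0, 1, 0); (0, 0, 2, 2, 2, 2); (0, 0, 0, 0, 0, 2); (1, 0, 0, 0, 0, 0))


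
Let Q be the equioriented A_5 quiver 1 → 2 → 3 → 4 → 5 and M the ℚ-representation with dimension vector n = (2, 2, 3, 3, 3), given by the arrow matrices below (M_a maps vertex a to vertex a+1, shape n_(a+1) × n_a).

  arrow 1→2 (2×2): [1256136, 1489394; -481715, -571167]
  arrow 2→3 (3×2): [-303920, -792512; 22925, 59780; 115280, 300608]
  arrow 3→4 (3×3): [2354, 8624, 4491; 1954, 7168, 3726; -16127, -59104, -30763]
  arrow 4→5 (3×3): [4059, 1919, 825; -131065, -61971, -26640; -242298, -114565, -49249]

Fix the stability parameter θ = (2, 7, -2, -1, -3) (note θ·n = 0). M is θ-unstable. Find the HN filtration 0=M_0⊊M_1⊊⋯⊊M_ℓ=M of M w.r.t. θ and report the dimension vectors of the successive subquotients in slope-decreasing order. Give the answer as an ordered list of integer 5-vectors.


Interval decomposition of M: I[1,2], I[1,3], I[3,5]^2, I[4,5].
HN type (ℓ=4): μ^(1)=7; μ^(2)=5/2; μ^(3)=2; μ^(4)=-2

((0, 1, 0, 0, 0); (0, 1, 1, 0, 0); (2, 0, 0, 0, 0); (0, 0, 2, 3, 3))


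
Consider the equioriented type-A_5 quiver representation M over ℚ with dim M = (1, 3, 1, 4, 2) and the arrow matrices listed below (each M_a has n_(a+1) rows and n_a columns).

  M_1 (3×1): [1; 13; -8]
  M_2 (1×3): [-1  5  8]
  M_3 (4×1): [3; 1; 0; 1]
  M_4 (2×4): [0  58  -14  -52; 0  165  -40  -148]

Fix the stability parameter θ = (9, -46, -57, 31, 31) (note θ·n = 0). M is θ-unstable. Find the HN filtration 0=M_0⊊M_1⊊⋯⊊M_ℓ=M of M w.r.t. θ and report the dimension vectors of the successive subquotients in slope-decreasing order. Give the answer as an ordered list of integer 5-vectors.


Barcode: M ≅ I[1,2], I[2,2], I[2,5], I[4,4]^2, I[4,5]. HN layers by μ_θ (4 steps, strictly decreasing):
  μ^(1)=31; μ^(2)=-37/2; μ^(3)=-46; μ^(4)=-103/2

((0, 0, 0, 4, 2); (1, 1, 0, 0, 0); (0, 1, 0, 0, 0); (0, 1, 1, 0, 0))


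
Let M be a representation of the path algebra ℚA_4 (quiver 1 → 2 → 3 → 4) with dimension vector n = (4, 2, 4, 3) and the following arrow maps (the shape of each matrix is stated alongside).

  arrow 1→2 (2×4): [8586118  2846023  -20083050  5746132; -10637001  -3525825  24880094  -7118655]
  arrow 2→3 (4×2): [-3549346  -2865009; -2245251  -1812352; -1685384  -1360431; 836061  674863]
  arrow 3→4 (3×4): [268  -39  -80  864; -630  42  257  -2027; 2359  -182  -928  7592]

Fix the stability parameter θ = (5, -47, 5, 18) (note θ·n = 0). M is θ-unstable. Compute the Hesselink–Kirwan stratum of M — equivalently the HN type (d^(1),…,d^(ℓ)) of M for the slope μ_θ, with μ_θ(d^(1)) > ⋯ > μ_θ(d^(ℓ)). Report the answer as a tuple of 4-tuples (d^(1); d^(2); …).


Barcode: M ≅ I[1,1]^2, I[1,4]^2, I[3,3], I[3,4]. HN layers by μ_θ (3 steps, strictly decreasing):
  μ^(1)=18; μ^(2)=5; μ^(3)=-21

((0, 0, 0, 3); (2, 0, 4, 0); (2, 2, 0, 0))


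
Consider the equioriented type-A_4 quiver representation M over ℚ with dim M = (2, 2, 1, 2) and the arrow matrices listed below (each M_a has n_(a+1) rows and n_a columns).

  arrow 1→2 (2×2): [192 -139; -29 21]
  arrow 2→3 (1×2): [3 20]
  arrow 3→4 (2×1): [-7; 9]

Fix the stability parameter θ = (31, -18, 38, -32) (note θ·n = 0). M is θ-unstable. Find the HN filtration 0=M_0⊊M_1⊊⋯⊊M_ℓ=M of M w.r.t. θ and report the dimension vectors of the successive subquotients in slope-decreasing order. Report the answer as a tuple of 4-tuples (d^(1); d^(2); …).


Barcode: M ≅ I[1,2], I[1,4], I[4,4]. HN layers by μ_θ (3 steps, strictly decreasing):
  μ^(1)=13/2; μ^(2)=19/4; μ^(3)=-32

((1, 1, 0, 0); (1, 1, 1, 1); (0, 0, 0, 1))


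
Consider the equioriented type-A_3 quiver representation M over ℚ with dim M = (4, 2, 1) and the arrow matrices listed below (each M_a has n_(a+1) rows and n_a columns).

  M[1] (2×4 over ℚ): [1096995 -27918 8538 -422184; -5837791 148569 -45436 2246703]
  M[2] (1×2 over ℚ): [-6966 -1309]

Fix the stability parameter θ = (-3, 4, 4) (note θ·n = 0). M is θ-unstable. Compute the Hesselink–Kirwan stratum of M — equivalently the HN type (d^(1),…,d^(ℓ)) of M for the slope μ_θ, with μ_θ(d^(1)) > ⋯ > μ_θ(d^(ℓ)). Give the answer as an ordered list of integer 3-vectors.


Interval decomposition of M: I[1,1]^2, I[1,2], I[1,3].
HN type (ℓ=2): μ^(1)=4; μ^(2)=-3

((0, 2, 1); (4, 0, 0))


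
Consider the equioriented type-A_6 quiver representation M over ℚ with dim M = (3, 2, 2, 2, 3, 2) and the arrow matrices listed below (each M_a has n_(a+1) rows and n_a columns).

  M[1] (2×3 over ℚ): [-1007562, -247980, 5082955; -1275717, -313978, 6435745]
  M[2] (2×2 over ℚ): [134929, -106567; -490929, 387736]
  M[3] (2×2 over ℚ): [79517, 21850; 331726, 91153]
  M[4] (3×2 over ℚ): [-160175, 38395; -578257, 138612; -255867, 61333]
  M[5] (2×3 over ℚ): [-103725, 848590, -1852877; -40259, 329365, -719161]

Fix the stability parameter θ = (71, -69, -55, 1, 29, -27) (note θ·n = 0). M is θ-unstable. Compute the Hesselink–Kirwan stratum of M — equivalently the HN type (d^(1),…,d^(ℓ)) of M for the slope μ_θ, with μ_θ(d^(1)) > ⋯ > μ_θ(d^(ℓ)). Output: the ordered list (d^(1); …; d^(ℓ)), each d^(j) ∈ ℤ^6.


Barcode: M ≅ I[1,1], I[1,5], I[1,6], I[5,6]. HN layers by μ_θ (4 steps, strictly decreasing):
  μ^(1)=71; μ^(2)=29; μ^(3)=1; μ^(4)=-53/3

((1, 0, 0, 0, 0, 0); (0, 0, 0, 0, 1, 0); (0, 0, 0, 2, 2, 2); (2, 2, 2, 0, 0, 0))


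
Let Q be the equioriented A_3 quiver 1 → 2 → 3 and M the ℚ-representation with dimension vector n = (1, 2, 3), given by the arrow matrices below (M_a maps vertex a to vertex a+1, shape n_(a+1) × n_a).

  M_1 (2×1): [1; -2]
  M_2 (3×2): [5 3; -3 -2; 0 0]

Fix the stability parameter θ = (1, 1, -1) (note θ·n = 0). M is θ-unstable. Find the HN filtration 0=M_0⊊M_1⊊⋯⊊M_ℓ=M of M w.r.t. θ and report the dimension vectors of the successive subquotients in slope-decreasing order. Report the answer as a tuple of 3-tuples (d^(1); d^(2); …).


Barcode: M ≅ I[1,3], I[2,3], I[3,3]. HN layers by μ_θ (3 steps, strictly decreasing):
  μ^(1)=1/3; μ^(2)=0; μ^(3)=-1

((1, 1, 1); (0, 1, 1); (0, 0, 1))


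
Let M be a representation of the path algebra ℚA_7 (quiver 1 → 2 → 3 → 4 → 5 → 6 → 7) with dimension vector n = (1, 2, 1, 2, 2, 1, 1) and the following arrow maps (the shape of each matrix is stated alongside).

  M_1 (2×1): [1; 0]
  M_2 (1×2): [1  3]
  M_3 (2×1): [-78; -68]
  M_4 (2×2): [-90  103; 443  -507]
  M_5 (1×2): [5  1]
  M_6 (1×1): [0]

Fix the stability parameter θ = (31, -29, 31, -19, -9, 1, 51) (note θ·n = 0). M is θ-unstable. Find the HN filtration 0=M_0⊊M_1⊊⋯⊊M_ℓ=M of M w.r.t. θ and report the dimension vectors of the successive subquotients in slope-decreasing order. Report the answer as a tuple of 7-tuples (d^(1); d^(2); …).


Via rank(M_{q-1}∘⋯∘M_p): M ≅ I[1,6], I[2,2], I[4,5], I[7,7].
μ_θ-semistable layers: μ^(1)=51; μ^(2)=1; μ^(3)=-9; μ^(4)=-19; μ^(5)=-29

((0, 0, 0, 0, 0, 0, 1); (1, 1, 1, 1, 1, 1, 0); (0, 0, 0, 0, 1, 0, 0); (0, 0, 0, 1, 0, 0, 0); (0, 1, 0, 0, 0, 0, 0))


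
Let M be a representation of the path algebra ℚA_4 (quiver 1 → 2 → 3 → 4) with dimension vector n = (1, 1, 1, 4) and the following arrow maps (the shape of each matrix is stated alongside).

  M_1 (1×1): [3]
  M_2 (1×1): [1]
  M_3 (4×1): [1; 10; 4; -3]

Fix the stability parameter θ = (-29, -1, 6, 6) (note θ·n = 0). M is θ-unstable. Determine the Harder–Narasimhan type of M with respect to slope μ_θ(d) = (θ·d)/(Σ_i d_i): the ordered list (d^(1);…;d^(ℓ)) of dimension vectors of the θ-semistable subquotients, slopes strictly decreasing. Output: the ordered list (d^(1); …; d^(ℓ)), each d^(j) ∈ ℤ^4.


Interval decomposition of M: I[1,4], I[4,4]^3.
HN type (ℓ=3): μ^(1)=6; μ^(2)=-1; μ^(3)=-29

((0, 0, 1, 4); (0, 1, 0, 0); (1, 0, 0, 0))


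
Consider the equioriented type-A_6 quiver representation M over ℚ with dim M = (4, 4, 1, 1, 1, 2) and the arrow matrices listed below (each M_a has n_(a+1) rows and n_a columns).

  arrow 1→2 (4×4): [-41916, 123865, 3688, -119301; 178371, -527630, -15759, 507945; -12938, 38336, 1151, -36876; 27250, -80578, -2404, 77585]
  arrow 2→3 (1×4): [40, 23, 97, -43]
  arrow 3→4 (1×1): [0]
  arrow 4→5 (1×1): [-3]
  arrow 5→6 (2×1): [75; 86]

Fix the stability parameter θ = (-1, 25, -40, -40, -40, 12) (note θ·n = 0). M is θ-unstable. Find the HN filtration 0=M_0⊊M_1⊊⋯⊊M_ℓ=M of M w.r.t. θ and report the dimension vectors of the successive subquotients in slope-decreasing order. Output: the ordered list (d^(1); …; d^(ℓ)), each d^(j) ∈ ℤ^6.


Interval decomposition of M: I[1,2]^3, I[1,3], I[4,6], I[6,6].
HN type (ℓ=5): μ^(1)=25; μ^(2)=12; μ^(3)=-1; μ^(4)=-16/3; μ^(5)=-40

((0, 3, 0, 0, 0, 0); (0, 0, 0, 0, 0, 2); (3, 0, 0, 0, 0, 0); (1, 1, 1, 0, 0, 0); (0, 0, 0, 1, 1, 0))


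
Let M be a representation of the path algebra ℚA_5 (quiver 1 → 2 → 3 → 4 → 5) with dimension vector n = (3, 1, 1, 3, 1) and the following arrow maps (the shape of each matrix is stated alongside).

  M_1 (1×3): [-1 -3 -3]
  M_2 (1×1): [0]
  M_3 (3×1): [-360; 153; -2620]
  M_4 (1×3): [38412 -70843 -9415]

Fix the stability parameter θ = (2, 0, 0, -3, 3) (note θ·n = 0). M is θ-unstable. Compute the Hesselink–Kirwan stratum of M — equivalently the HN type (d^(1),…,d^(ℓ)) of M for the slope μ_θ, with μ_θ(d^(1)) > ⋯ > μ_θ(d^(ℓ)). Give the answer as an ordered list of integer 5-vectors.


Interval decomposition of M: I[1,1]^2, I[1,2], I[3,5], I[4,4]^2.
HN type (ℓ=5): μ^(1)=3; μ^(2)=2; μ^(3)=1; μ^(4)=-3/2; μ^(5)=-3

((0, 0, 0, 0, 1); (2, 0, 0, 0, 0); (1, 1, 0, 0, 0); (0, 0, 1, 1, 0); (0, 0, 0, 2, 0))


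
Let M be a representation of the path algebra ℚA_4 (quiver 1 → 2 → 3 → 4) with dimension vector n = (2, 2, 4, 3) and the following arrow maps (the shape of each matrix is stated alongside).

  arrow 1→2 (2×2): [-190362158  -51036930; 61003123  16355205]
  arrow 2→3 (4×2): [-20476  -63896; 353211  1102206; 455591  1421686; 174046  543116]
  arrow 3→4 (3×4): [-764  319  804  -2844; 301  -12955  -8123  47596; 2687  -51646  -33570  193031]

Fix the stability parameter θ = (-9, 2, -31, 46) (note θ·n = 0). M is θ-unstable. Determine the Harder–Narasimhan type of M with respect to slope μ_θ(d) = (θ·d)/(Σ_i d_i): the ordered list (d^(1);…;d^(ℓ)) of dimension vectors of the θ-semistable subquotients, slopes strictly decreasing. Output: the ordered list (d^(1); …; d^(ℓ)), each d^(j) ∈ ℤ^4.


Interval decomposition of M: I[1,1], I[1,2], I[2,4], I[3,3], I[3,4]^2.
HN type (ℓ=5): μ^(1)=46; μ^(2)=2; μ^(3)=-9; μ^(4)=-29/2; μ^(5)=-31

((0, 0, 0, 3); (0, 1, 0, 0); (2, 0, 0, 0); (0, 1, 1, 0); (0, 0, 3, 0))


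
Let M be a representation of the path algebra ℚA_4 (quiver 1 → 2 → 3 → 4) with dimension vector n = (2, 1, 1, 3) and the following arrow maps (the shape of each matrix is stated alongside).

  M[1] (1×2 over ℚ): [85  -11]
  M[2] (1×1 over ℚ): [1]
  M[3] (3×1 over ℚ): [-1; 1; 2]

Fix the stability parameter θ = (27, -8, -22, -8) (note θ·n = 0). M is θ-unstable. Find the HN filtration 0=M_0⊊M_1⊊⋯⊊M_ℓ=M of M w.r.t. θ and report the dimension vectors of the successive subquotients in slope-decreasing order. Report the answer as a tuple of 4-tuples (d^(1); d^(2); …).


Barcode: M ≅ I[1,1], I[1,4], I[4,4]^2. HN layers by μ_θ (3 steps, strictly decreasing):
  μ^(1)=27; μ^(2)=-11/4; μ^(3)=-8

((1, 0, 0, 0); (1, 1, 1, 1); (0, 0, 0, 2))


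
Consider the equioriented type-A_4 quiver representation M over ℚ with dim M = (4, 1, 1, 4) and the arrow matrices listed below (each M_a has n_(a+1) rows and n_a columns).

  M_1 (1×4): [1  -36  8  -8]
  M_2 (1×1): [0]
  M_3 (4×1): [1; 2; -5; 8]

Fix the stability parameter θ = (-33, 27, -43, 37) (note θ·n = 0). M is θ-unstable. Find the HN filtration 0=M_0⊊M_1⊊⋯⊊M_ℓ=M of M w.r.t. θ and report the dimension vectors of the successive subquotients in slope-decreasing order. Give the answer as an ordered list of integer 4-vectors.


Barcode: M ≅ I[1,1]^3, I[1,2], I[3,4], I[4,4]^3. HN layers by μ_θ (4 steps, strictly decreasing):
  μ^(1)=37; μ^(2)=27; μ^(3)=-33; μ^(4)=-43

((0, 0, 0, 4); (0, 1, 0, 0); (4, 0, 0, 0); (0, 0, 1, 0))


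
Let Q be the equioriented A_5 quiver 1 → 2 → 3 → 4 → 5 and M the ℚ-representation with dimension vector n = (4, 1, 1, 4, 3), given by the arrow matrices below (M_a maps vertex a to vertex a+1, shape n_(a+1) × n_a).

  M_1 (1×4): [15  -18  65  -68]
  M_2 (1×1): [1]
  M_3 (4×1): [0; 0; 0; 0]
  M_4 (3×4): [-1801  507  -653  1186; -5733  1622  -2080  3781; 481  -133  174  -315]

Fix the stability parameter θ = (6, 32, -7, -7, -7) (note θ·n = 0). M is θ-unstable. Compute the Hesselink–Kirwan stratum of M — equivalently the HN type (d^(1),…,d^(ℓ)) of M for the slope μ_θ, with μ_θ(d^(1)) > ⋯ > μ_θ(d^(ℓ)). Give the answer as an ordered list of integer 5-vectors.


Barcode: M ≅ I[1,1]^3, I[1,3], I[4,4], I[4,5]^3. HN layers by μ_θ (3 steps, strictly decreasing):
  μ^(1)=25/2; μ^(2)=6; μ^(3)=-7

((0, 1, 1, 0, 0); (4, 0, 0, 0, 0); (0, 0, 0, 4, 3))


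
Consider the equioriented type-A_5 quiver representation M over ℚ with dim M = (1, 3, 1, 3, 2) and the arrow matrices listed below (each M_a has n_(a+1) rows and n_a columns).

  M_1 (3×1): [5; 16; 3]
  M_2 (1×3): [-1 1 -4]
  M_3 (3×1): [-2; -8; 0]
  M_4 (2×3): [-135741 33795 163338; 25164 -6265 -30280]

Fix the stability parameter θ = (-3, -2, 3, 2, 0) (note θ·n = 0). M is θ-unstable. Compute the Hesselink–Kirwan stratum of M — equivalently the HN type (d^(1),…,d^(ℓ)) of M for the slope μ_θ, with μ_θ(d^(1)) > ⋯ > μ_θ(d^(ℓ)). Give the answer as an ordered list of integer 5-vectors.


Interval decomposition of M: I[1,5], I[2,2]^2, I[4,4], I[4,5].
HN type (ℓ=5): μ^(1)=2; μ^(2)=5/3; μ^(3)=1; μ^(4)=-2; μ^(5)=-3

((0, 0, 0, 1, 0); (0, 0, 1, 1, 1); (0, 0, 0, 1, 1); (0, 3, 0, 0, 0); (1, 0, 0, 0, 0))


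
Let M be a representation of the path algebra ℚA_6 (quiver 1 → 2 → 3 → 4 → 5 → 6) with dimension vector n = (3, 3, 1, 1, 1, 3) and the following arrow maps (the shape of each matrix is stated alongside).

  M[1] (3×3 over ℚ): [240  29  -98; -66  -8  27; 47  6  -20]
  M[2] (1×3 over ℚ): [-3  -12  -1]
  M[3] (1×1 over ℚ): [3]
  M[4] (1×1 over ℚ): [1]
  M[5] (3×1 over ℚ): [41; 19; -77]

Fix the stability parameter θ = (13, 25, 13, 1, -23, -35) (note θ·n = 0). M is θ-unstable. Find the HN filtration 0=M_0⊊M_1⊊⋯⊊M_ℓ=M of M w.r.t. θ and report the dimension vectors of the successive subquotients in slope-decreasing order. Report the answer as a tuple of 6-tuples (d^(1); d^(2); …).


Via rank(M_{q-1}∘⋯∘M_p): M ≅ I[1,2]^2, I[1,6], I[6,6]^2.
μ_θ-semistable layers: μ^(1)=25; μ^(2)=13; μ^(3)=-1; μ^(4)=-35

((0, 2, 0, 0, 0, 0); (2, 0, 0, 0, 0, 0); (1, 1, 1, 1, 1, 1); (0, 0, 0, 0, 0, 2))


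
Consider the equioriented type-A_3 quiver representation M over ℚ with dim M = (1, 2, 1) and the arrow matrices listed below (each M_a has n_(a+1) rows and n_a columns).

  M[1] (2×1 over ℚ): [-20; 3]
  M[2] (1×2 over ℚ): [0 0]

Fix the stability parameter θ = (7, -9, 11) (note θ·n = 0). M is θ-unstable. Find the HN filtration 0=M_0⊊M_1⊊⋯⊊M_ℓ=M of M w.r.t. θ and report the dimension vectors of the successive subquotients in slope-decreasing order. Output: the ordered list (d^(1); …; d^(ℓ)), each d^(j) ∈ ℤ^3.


Barcode: M ≅ I[1,2], I[2,2], I[3,3]. HN layers by μ_θ (3 steps, strictly decreasing):
  μ^(1)=11; μ^(2)=-1; μ^(3)=-9

((0, 0, 1); (1, 1, 0); (0, 1, 0))


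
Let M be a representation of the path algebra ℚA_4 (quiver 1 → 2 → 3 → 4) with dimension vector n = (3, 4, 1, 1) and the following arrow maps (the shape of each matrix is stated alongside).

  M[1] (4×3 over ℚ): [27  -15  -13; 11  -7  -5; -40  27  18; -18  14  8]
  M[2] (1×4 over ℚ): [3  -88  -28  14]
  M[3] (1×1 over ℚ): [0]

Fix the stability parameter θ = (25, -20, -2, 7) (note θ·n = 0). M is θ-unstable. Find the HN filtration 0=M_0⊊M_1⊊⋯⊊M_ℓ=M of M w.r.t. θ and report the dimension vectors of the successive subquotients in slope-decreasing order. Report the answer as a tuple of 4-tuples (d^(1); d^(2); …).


Barcode: M ≅ I[1,2]^2, I[1,3], I[2,2], I[4,4]. HN layers by μ_θ (4 steps, strictly decreasing):
  μ^(1)=7; μ^(2)=5/2; μ^(3)=1; μ^(4)=-20

((0, 0, 0, 1); (2, 2, 0, 0); (1, 1, 1, 0); (0, 1, 0, 0))


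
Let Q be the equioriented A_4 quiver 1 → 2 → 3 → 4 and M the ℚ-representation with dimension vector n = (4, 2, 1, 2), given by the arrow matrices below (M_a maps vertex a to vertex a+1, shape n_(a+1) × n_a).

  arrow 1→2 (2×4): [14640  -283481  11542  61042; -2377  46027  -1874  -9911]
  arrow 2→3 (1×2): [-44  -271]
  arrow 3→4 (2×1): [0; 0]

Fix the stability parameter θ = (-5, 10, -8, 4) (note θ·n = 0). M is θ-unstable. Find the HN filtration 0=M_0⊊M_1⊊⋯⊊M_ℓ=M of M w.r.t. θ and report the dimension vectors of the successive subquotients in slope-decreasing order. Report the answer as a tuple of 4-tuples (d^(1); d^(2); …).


Via rank(M_{q-1}∘⋯∘M_p): M ≅ I[1,1]^2, I[1,2], I[1,3], I[4,4]^2.
μ_θ-semistable layers: μ^(1)=10; μ^(2)=4; μ^(3)=1; μ^(4)=-5

((0, 1, 0, 0); (0, 0, 0, 2); (0, 1, 1, 0); (4, 0, 0, 0))


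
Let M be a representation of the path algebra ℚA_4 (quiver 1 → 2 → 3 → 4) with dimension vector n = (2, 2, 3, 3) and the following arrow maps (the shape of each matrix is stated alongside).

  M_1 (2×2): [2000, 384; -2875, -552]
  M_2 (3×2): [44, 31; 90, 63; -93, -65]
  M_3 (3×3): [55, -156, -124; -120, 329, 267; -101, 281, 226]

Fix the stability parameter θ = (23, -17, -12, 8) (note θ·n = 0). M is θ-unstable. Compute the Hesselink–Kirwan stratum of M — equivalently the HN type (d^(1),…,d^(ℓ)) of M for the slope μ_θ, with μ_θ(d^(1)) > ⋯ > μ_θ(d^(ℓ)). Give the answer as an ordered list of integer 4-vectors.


Via rank(M_{q-1}∘⋯∘M_p): M ≅ I[1,1], I[1,4], I[2,4], I[3,4].
μ_θ-semistable layers: μ^(1)=23; μ^(2)=8; μ^(3)=-2; μ^(4)=-12; μ^(5)=-17

((1, 0, 0, 0); (0, 0, 0, 3); (1, 1, 1, 0); (0, 0, 2, 0); (0, 1, 0, 0))


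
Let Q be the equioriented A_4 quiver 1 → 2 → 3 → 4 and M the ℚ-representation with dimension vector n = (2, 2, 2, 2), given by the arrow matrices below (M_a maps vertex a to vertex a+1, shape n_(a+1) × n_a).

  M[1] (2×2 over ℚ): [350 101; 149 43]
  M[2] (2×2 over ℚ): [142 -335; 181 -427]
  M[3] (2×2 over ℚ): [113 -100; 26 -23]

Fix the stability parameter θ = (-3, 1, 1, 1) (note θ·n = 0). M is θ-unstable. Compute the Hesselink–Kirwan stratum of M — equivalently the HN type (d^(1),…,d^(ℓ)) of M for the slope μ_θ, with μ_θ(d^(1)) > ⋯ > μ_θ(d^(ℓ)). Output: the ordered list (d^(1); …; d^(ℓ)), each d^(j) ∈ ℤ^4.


Via rank(M_{q-1}∘⋯∘M_p): M ≅ I[1,4]^2.
μ_θ-semistable layers: μ^(1)=1; μ^(2)=-3

((0, 2, 2, 2); (2, 0, 0, 0))


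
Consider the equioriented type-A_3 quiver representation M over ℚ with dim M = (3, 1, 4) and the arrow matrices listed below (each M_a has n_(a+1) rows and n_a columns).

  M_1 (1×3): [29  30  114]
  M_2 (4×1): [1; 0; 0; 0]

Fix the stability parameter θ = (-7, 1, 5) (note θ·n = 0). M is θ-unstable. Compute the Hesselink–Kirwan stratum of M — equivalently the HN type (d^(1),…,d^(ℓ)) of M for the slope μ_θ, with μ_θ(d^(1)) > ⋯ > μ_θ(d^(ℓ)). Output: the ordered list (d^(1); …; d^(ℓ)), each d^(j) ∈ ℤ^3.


Barcode: M ≅ I[1,1]^2, I[1,3], I[3,3]^3. HN layers by μ_θ (3 steps, strictly decreasing):
  μ^(1)=5; μ^(2)=1; μ^(3)=-7

((0, 0, 4); (0, 1, 0); (3, 0, 0))


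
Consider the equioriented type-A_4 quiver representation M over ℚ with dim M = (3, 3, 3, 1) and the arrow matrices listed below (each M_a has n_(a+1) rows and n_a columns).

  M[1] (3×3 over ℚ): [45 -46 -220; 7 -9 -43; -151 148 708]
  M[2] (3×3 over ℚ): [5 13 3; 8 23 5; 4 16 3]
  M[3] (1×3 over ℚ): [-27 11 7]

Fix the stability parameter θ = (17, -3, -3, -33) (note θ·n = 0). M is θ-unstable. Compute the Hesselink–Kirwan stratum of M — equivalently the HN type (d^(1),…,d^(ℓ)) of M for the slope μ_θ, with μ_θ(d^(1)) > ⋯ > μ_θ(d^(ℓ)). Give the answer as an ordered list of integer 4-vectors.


Interval decomposition of M: I[1,3]^2, I[1,4].
HN type (ℓ=2): μ^(1)=11/3; μ^(2)=-11/2

((2, 2, 2, 0); (1, 1, 1, 1))


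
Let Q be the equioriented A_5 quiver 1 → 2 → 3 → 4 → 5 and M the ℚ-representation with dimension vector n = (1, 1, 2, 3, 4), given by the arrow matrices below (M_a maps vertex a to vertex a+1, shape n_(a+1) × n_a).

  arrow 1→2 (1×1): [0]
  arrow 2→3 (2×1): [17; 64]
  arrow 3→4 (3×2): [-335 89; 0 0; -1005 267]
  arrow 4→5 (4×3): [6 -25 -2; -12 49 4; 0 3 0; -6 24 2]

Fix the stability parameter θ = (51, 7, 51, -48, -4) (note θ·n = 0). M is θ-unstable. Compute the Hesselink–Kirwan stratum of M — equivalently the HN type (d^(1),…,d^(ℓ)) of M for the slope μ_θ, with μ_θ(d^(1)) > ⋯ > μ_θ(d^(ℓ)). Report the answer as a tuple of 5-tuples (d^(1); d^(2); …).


Interval decomposition of M: I[1,1], I[2,4], I[3,3], I[4,5]^2, I[5,5]^2.
HN type (ℓ=4): μ^(1)=51; μ^(2)=10/3; μ^(3)=-4; μ^(4)=-48

((1, 0, 1, 0, 0); (0, 1, 1, 1, 0); (0, 0, 0, 0, 4); (0, 0, 0, 2, 0))


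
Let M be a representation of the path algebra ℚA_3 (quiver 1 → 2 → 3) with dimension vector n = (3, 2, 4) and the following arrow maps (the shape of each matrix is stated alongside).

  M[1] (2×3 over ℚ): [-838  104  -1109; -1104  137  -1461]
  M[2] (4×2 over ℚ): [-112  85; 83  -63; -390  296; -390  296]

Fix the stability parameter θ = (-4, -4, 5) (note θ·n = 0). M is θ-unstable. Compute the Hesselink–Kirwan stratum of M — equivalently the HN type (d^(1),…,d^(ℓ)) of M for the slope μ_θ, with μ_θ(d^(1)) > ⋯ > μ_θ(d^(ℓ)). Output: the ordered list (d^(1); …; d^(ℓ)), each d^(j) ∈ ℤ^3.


Via rank(M_{q-1}∘⋯∘M_p): M ≅ I[1,1], I[1,3]^2, I[3,3]^2.
μ_θ-semistable layers: μ^(1)=5; μ^(2)=-4

((0, 0, 4); (3, 2, 0))


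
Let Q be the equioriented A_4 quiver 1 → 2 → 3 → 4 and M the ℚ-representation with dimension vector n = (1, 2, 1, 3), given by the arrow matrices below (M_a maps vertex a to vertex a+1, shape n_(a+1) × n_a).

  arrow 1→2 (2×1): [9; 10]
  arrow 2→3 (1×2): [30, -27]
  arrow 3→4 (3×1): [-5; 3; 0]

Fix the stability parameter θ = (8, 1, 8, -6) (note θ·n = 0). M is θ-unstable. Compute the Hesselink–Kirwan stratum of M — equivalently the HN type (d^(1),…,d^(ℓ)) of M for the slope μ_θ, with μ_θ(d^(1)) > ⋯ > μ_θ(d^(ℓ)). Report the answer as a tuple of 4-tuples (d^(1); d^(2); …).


Via rank(M_{q-1}∘⋯∘M_p): M ≅ I[1,2], I[2,4], I[4,4]^2.
μ_θ-semistable layers: μ^(1)=9/2; μ^(2)=1; μ^(3)=-6

((1, 1, 0, 0); (0, 1, 1, 1); (0, 0, 0, 2))


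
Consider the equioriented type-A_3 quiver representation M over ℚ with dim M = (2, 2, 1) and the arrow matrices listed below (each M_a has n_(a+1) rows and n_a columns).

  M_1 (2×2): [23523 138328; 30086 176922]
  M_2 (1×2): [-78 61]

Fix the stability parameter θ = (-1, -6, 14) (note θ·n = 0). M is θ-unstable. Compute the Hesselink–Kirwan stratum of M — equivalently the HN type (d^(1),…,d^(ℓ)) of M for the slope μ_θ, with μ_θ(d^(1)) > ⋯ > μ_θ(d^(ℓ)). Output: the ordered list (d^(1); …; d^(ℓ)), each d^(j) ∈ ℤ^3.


Interval decomposition of M: I[1,2], I[1,3].
HN type (ℓ=2): μ^(1)=14; μ^(2)=-7/2

((0, 0, 1); (2, 2, 0))


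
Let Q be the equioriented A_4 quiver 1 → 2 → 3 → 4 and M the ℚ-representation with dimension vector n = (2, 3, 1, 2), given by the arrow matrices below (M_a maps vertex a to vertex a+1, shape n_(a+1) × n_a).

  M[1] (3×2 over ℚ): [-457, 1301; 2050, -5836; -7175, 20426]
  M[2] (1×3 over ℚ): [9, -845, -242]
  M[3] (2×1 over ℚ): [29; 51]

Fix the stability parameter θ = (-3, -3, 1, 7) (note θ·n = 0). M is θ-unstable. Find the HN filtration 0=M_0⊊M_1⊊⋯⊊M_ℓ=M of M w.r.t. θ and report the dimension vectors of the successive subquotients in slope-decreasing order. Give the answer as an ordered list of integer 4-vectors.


Barcode: M ≅ I[1,2], I[1,4], I[2,2], I[4,4]. HN layers by μ_θ (3 steps, strictly decreasing):
  μ^(1)=7; μ^(2)=1; μ^(3)=-3

((0, 0, 0, 2); (0, 0, 1, 0); (2, 3, 0, 0))
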